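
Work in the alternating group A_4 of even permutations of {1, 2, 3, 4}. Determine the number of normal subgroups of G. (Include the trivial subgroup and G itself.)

3

G has 10 subgroups. Checking conjugation-invariance by order — order 1: 1/1 normal; order 2: 0/3 normal; order 3: 0/4 normal; order 4: 1/1 normal; order 12: 1/1 normal.
Total normal subgroups: 3.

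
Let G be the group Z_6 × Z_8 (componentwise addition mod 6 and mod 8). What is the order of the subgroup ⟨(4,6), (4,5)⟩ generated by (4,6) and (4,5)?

|⟨(4,6)⟩| = 12 and |⟨(4,5)⟩| = 24, so |H| is a multiple of lcm(12, 24) = 24 and divides |G| = 48.
Closing under the operation: H = {(0,0), (0,1), (0,2), (0,3), (0,4), (0,5), (0,6), (0,7), (2,0), (2,1), (2,2), (2,3), (2,4), (2,5), (2,6), (2,7), (4,0), (4,1), (4,2), (4,3), (4,4), (4,5), (4,6), (4,7)}, so |H| = 24.

24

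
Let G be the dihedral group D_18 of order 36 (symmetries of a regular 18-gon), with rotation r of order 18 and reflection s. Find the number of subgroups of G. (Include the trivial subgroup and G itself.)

45

|G| = 36, so by Lagrange every subgroup order divides 36. Divisors: 1, 2, 3, 4, 6, 9, 12, 18, 36.
Subgroups by order — order 1: 1; order 2: 19; order 3: 1; order 4: 9; order 6: 7; order 9: 1; order 12: 3; order 18: 3; order 36: 1.
Total: 1 + 19 + 1 + 9 + 7 + 1 + 3 + 3 + 1 = 45.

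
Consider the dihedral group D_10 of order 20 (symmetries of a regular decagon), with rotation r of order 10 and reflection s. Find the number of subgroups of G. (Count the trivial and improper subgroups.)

22

|G| = 20, so by Lagrange every subgroup order divides 20. Divisors: 1, 2, 4, 5, 10, 20.
Subgroups by order — order 1: 1; order 2: 11; order 4: 5; order 5: 1; order 10: 3; order 20: 1.
Total: 1 + 11 + 5 + 1 + 3 + 1 = 22.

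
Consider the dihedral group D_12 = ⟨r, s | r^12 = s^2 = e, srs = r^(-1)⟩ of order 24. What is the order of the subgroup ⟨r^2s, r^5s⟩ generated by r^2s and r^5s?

8

|⟨r^2s⟩| = 2 and |⟨r^5s⟩| = 2, so |H| is a multiple of lcm(2, 2) = 2 and divides |G| = 24.
Closing under the operation: H = {e, r^3, r^6, r^9, r^2s, r^5s, r^8s, r^11s}, so |H| = 8.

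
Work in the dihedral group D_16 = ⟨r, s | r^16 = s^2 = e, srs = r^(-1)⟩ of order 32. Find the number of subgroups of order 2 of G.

|G| = 32 and 2 | 32, so subgroups of order 2 are possible by Lagrange.
The subgroups of order 2 are: {e, r^10s}; {e, r^11s}; {e, r^12s}; {e, r^13s}; … (17 in all).
So G has 17 subgroups of order 2.

17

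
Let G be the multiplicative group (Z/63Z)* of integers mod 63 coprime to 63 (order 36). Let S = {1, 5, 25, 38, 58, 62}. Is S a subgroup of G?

Yes

|S| = 6 divides |G| = 36, consistent with Lagrange.
S contains the identity, every element's inverse is in S, and S is closed under ·: it is a subgroup.
In fact S = ⟨5⟩.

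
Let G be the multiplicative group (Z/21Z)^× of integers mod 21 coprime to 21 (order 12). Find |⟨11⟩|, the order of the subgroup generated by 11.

Compute successive powers of 11 mod 21: 11, 16, 8, 4, 2, 1; 11^6 ≡ 1 (mod 21).
So |⟨11⟩| = 6.

6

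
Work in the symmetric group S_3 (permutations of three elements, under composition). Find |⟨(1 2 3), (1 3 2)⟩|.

|⟨(1 2 3)⟩| = 3 and |⟨(1 3 2)⟩| = 3, so |H| is a multiple of lcm(3, 3) = 3 and divides |G| = 6.
Closing under the operation: H = {e, (1 2 3), (1 3 2)}, so |H| = 3.

3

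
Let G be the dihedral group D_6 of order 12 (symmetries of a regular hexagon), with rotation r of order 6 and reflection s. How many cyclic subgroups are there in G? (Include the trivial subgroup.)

Group the elements of G by the cyclic subgroup they generate; each cyclic subgroup of order d accounts for φ(d) elements.
Cyclic subgroups by order — order 1: 1; order 2: 7; order 3: 1; order 6: 1.
Total: 10.

10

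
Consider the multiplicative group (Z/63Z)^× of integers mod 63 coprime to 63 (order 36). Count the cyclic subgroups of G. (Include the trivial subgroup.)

Group the elements of G by the cyclic subgroup they generate; each cyclic subgroup of order d accounts for φ(d) elements.
Cyclic subgroups by order — order 1: 1; order 2: 3; order 3: 4; order 6: 12.
Total: 20.

20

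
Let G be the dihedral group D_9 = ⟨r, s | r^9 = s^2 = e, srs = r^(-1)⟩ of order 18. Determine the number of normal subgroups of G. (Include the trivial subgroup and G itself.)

4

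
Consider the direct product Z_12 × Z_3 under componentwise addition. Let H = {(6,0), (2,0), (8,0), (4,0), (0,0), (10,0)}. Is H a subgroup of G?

Yes

|H| = 6 divides |G| = 36, consistent with Lagrange.
H contains the identity, every element's inverse is in H, and H is closed under +: it is a subgroup.
In fact H = ⟨(10,0)⟩.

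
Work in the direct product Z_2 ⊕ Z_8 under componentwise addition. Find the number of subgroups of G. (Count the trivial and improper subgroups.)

|G| = 16, so by Lagrange every subgroup order divides 16. Divisors: 1, 2, 4, 8, 16.
Subgroups by order — order 1: 1; order 2: 3; order 4: 3; order 8: 3; order 16: 1.
Total: 1 + 3 + 3 + 3 + 1 = 11.

11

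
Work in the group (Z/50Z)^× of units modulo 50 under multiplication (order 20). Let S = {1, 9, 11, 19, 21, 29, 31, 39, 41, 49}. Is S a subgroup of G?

|S| = 10 divides |G| = 20, consistent with Lagrange.
S contains the identity, every element's inverse is in S, and S is closed under ·: it is a subgroup.
In fact S = ⟨39⟩.

Yes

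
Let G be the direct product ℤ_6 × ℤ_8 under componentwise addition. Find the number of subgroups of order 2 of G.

3

|G| = 48 and 2 | 48, so subgroups of order 2 are possible by Lagrange.
The subgroups of order 2 are: {(0,0), (0,4)}; {(0,0), (3,0)}; {(0,0), (3,4)}.
So G has 3 subgroups of order 2.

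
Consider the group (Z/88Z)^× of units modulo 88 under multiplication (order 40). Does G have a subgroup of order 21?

21 does not divide |G| = 40, so by Lagrange no subgroup of order 21 exists.

No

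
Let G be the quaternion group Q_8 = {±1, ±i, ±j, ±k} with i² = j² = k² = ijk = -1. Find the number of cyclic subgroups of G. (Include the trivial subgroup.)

A cyclic subgroup of order d is generated by each of its φ(d) elements of order d, so the cyclic subgroups of order d number (#elements of order d)/φ(d).
Cyclic subgroups by order — order 1: 1; order 2: 1; order 4: 3.
Total: 5.

5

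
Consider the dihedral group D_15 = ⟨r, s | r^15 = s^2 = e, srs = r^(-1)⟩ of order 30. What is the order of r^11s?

Computing powers of r^11s: the smallest k with (r^11s)^k = e is k = 2.

2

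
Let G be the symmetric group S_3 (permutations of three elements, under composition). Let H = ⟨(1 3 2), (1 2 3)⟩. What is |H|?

|⟨(1 3 2)⟩| = 3 and |⟨(1 2 3)⟩| = 3, so |H| is a multiple of lcm(3, 3) = 3 and divides |G| = 6.
Closing under the operation: H = {e, (1 2 3), (1 3 2)}, so |H| = 3.

3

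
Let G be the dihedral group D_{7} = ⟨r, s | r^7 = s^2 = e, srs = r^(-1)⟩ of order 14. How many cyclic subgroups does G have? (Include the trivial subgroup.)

9

A cyclic subgroup of order d is generated by each of its φ(d) elements of order d, so the cyclic subgroups of order d number (#elements of order d)/φ(d).
Cyclic subgroups by order — order 1: 1; order 2: 7; order 7: 1.
Total: 9.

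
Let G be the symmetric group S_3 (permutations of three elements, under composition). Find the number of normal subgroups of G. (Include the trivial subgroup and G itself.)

3

G has 6 subgroups. Checking conjugation-invariance by order — order 1: 1/1 normal; order 2: 0/3 normal; order 3: 1/1 normal; order 6: 1/1 normal.
Total normal subgroups: 3.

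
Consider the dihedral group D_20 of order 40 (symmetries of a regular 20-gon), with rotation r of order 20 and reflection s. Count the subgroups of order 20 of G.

|G| = 40 and 20 | 40, so subgroups of order 20 are possible by Lagrange.
The subgroups of order 20 are: {e, r, r^2, r^3, r^4, r^5, r^6, r^7, r^8, r^9, r^10, r^11, r^12, r^13, r^14, r^15, r^16, r^17, r^18, r^19}; {e, r^2, r^4, r^6, r^8, r^10, r^12, r^14, r^16, r^18, s, r^2s, r^4s, r^6s, r^8s, r^10s, r^12s, r^14s, r^16s, r^18s}; {e, r^2, r^4, r^6, r^8, r^10, r^12, r^14, r^16, r^18, rs, r^3s, r^5s, r^7s, r^9s, r^11s, r^13s, r^15s, r^17s, r^19s}.
So G has 3 subgroups of order 20.

3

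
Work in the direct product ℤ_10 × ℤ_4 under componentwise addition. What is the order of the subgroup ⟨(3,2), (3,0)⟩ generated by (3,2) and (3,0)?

|⟨(3,2)⟩| = 10 and |⟨(3,0)⟩| = 10, so |H| is a multiple of lcm(10, 10) = 10 and divides |G| = 40.
Closing under the operation: H = {(0,0), (0,2), (1,0), (1,2), (2,0), (2,2), (3,0), (3,2), (4,0), (4,2), (5,0), (5,2), (6,0), (6,2), (7,0), (7,2), (8,0), (8,2), (9,0), (9,2)}, so |H| = 20.

20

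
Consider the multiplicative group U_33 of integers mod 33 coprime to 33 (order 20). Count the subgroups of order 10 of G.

3

|G| = 20 and 10 | 20, so subgroups of order 10 are possible by Lagrange.
The subgroups of order 10 are: {1, 4, 7, 10, 13, 16, 19, 25, 28, 31}; {1, 4, 5, 14, 16, 20, 23, 25, 26, 31}; {1, 2, 4, 8, 16, 17, 25, 29, 31, 32}.
So G has 3 subgroups of order 10.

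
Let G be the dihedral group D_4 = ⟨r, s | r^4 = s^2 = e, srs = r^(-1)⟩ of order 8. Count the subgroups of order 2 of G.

5

|G| = 8 and 2 | 8, so subgroups of order 2 are possible by Lagrange.
The subgroups of order 2 are: {e, r^2}; {e, r^2s}; {e, r^3s}; {e, rs}; … (5 in all).
So G has 5 subgroups of order 2.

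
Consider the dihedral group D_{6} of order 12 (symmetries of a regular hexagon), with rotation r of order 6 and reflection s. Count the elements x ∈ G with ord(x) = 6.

The elements of order 6 are: r, r^5.
That's 2.

2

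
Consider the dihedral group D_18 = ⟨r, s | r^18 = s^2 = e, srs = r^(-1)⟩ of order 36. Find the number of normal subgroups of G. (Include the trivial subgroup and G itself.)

9

G has 45 subgroups. Checking conjugation-invariance by order — order 1: 1/1 normal; order 2: 1/19 normal; order 3: 1/1 normal; order 4: 0/9 normal; order 6: 1/7 normal; order 9: 1/1 normal; order 12: 0/3 normal; order 18: 3/3 normal; order 36: 1/1 normal.
Total normal subgroups: 9.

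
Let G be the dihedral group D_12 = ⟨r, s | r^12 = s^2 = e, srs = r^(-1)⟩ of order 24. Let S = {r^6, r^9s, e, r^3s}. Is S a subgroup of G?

Yes

|S| = 4 divides |G| = 24, consistent with Lagrange.
S contains the identity, every element's inverse is in S, and S is closed under ·: it is a subgroup.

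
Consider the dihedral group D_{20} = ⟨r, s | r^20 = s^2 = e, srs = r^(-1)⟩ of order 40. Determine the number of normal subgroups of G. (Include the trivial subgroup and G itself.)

9

G has 48 subgroups. Checking conjugation-invariance by order — order 1: 1/1 normal; order 2: 1/21 normal; order 4: 1/11 normal; order 5: 1/1 normal; order 8: 0/5 normal; order 10: 1/5 normal; order 20: 3/3 normal; order 40: 1/1 normal.
Total normal subgroups: 9.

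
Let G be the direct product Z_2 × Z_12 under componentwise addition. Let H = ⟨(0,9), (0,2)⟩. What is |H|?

12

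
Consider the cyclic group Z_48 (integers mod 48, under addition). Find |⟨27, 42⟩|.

16

|⟨27⟩| = 16 and |⟨42⟩| = 8, so |H| is a multiple of lcm(16, 8) = 16 and divides |G| = 48.
Closing under the operation: H = {0, 3, 6, 9, 12, 15, 18, 21, 24, 27, 30, 33, 36, 39, 42, 45}, so |H| = 16.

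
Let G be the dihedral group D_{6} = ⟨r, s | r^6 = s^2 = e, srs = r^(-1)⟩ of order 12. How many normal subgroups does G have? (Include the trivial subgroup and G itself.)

7

G has 16 subgroups. Checking conjugation-invariance by order — order 1: 1/1 normal; order 2: 1/7 normal; order 3: 1/1 normal; order 4: 0/3 normal; order 6: 3/3 normal; order 12: 1/1 normal.
Total normal subgroups: 7.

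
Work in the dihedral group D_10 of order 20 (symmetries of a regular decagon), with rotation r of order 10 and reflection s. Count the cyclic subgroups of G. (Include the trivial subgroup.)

14

Group the elements of G by the cyclic subgroup they generate; each cyclic subgroup of order d accounts for φ(d) elements.
Cyclic subgroups by order — order 1: 1; order 2: 11; order 5: 1; order 10: 1.
Total: 14.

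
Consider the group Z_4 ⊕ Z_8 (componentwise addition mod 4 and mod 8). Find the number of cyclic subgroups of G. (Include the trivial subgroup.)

14

Each element a generates a cyclic subgroup ⟨a⟩; distinct elements may generate the same one (a cyclic group of order d has φ(d) generators).
Cyclic subgroups by order — order 1: 1; order 2: 3; order 4: 6; order 8: 4.
Total: 14.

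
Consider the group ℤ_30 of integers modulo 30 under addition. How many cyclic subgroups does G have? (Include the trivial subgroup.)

8

Group the elements of G by the cyclic subgroup they generate; each cyclic subgroup of order d accounts for φ(d) elements.
Cyclic subgroups by order — order 1: 1; order 2: 1; order 3: 1; order 5: 1; order 6: 1; order 10: 1; order 15: 1; order 30: 1.
Total: 8.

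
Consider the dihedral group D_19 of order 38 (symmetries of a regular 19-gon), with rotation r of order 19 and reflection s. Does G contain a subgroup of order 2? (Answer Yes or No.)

Yes

2 | 38. A subgroup of order 2 is {e, r^10s}.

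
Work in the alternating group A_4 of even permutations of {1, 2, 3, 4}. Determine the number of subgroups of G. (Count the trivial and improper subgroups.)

10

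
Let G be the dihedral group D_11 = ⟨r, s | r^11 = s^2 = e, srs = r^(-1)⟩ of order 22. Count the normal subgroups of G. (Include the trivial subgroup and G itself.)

G has 14 subgroups. Checking conjugation-invariance by order — order 1: 1/1 normal; order 2: 0/11 normal; order 11: 1/1 normal; order 22: 1/1 normal.
Total normal subgroups: 3.

3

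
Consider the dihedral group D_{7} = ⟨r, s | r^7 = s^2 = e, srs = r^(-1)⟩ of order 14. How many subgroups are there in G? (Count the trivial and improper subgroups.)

|G| = 14, so by Lagrange every subgroup order divides 14. Divisors: 1, 2, 7, 14.
Subgroups by order — order 1: 1; order 2: 7; order 7: 1; order 14: 1.
Total: 1 + 7 + 1 + 1 = 10.

10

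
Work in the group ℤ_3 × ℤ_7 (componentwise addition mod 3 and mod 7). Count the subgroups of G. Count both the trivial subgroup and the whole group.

|G| = 21, so by Lagrange every subgroup order divides 21. Divisors: 1, 3, 7, 21.
Subgroups by order — order 1: 1; order 3: 1; order 7: 1; order 21: 1.
Total: 1 + 1 + 1 + 1 = 4.

4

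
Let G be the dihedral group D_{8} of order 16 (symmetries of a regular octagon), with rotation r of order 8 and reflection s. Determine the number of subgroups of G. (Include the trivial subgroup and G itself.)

|G| = 16, so by Lagrange every subgroup order divides 16. Divisors: 1, 2, 4, 8, 16.
Subgroups by order — order 1: 1; order 2: 9; order 4: 5; order 8: 3; order 16: 1.
Total: 1 + 9 + 5 + 3 + 1 = 19.

19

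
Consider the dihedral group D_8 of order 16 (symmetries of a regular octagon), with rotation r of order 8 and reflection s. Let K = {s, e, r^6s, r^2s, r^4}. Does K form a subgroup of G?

No

|K| = 5 does not divide |G| = 16, so by Lagrange K is not a subgroup.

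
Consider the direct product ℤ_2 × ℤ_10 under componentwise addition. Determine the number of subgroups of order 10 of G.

|G| = 20 and 10 | 20, so subgroups of order 10 are possible by Lagrange.
The subgroups of order 10 are: {(0,0), (0,1), (0,2), (0,3), (0,4), (0,5), (0,6), (0,7), (0,8), (0,9)}; {(0,0), (0,2), (0,4), (0,6), (0,8), (1,0), (1,2), (1,4), (1,6), (1,8)}; {(0,0), (0,2), (0,4), (0,6), (0,8), (1,1), (1,3), (1,5), (1,7), (1,9)}.
So G has 3 subgroups of order 10.

3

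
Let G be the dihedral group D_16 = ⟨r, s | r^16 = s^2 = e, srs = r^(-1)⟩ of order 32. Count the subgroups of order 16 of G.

3

|G| = 32 and 16 | 32, so subgroups of order 16 are possible by Lagrange.
The subgroups of order 16 are: {e, r, r^2, r^3, r^4, r^5, r^6, r^7, r^8, r^9, r^10, r^11, r^12, r^13, r^14, r^15}; {e, r^2, r^4, r^6, r^8, r^10, r^12, r^14, s, r^2s, r^4s, r^6s, r^8s, r^10s, r^12s, r^14s}; {e, r^2, r^4, r^6, r^8, r^10, r^12, r^14, rs, r^3s, r^5s, r^7s, r^9s, r^11s, r^13s, r^15s}.
So G has 3 subgroups of order 16.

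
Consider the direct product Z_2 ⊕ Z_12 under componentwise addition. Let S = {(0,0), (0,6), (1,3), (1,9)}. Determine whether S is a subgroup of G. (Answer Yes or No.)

Yes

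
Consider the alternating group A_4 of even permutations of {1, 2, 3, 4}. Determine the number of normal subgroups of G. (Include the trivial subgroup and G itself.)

G has 10 subgroups. Checking conjugation-invariance by order — order 1: 1/1 normal; order 2: 0/3 normal; order 3: 0/4 normal; order 4: 1/1 normal; order 12: 1/1 normal.
Total normal subgroups: 3.

3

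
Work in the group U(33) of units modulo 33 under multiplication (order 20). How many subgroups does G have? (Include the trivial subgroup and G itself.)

|G| = 20, so by Lagrange every subgroup order divides 20. Divisors: 1, 2, 4, 5, 10, 20.
Subgroups by order — order 1: 1; order 2: 3; order 4: 1; order 5: 1; order 10: 3; order 20: 1.
Total: 1 + 3 + 1 + 1 + 3 + 1 = 10.

10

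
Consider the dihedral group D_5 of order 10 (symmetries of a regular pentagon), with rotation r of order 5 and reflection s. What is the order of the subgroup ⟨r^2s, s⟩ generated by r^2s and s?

|⟨r^2s⟩| = 2 and |⟨s⟩| = 2, so |H| is a multiple of lcm(2, 2) = 2 and divides |G| = 10.
Closing {r^2s, s} under the group operation gives all of G, so |H| = 10.

10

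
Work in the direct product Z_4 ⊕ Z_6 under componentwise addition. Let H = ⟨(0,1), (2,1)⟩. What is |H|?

12

|⟨(0,1)⟩| = 6 and |⟨(2,1)⟩| = 6, so |H| is a multiple of lcm(6, 6) = 6 and divides |G| = 24.
Closing under the operation: H = {(0,0), (0,1), (0,2), (0,3), (0,4), (0,5), (2,0), (2,1), (2,2), (2,3), (2,4), (2,5)}, so |H| = 12.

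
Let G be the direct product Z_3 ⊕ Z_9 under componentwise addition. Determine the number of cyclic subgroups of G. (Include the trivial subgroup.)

8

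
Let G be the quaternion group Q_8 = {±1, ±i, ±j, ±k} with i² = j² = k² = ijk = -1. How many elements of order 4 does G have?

The elements of order 4 are: i, -i, j, -j, k, -k.
That's 6.

6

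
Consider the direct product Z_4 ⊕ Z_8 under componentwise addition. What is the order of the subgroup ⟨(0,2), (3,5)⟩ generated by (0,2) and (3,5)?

16

|⟨(0,2)⟩| = 4 and |⟨(3,5)⟩| = 8, so |H| is a multiple of lcm(4, 8) = 8 and divides |G| = 32.
Closing under the operation: H = {(0,0), (0,2), (0,4), (0,6), (1,1), (1,3), (1,5), (1,7), (2,0), (2,2), (2,4), (2,6), (3,1), (3,3), (3,5), (3,7)}, so |H| = 16.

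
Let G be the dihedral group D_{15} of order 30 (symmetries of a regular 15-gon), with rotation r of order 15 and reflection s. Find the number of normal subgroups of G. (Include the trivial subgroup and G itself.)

5

G has 28 subgroups. Checking conjugation-invariance by order — order 1: 1/1 normal; order 2: 0/15 normal; order 3: 1/1 normal; order 5: 1/1 normal; order 6: 0/5 normal; order 10: 0/3 normal; order 15: 1/1 normal; order 30: 1/1 normal.
Total normal subgroups: 5.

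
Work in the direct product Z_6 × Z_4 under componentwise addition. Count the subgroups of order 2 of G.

3

|G| = 24 and 2 | 24, so subgroups of order 2 are possible by Lagrange.
The subgroups of order 2 are: {(0,0), (0,2)}; {(0,0), (3,0)}; {(0,0), (3,2)}.
So G has 3 subgroups of order 2.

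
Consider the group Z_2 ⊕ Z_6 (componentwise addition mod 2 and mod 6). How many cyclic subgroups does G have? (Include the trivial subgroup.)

A cyclic subgroup of order d is generated by each of its φ(d) elements of order d, so the cyclic subgroups of order d number (#elements of order d)/φ(d).
Cyclic subgroups by order — order 1: 1; order 2: 3; order 3: 1; order 6: 3.
Total: 8.

8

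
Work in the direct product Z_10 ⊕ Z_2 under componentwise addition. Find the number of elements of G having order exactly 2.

An element (a,b) has order lcm(ord(a), ord(b)); count pairs with lcm equal to 2.
Enumerating gives 3 such elements.

3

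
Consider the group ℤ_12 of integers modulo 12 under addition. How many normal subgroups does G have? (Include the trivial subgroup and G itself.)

6

G is abelian, so every subgroup is normal.
G has 6 subgroups in total, hence 6 normal subgroups.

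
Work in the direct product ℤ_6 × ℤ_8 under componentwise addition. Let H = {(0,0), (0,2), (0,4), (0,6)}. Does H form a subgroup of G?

|H| = 4 divides |G| = 48, consistent with Lagrange.
H contains the identity, every element's inverse is in H, and H is closed under +: it is a subgroup.
In fact H = ⟨(0,2)⟩.

Yes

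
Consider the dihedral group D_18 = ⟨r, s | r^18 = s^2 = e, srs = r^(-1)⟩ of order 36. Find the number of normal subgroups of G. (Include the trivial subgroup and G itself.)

9

G has 45 subgroups. Checking conjugation-invariance by order — order 1: 1/1 normal; order 2: 1/19 normal; order 3: 1/1 normal; order 4: 0/9 normal; order 6: 1/7 normal; order 9: 1/1 normal; order 12: 0/3 normal; order 18: 3/3 normal; order 36: 1/1 normal.
Total normal subgroups: 9.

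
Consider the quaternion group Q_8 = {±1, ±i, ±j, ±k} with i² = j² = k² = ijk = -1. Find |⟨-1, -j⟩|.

4

|⟨-1⟩| = 2 and |⟨-j⟩| = 4, so |H| is a multiple of lcm(2, 4) = 4 and divides |G| = 8.
Closing under the operation: H = {1, -1, j, -j}, so |H| = 4.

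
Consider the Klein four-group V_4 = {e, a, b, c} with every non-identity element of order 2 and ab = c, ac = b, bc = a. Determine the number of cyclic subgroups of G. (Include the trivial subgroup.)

4

A cyclic subgroup of order d is generated by each of its φ(d) elements of order d, so the cyclic subgroups of order d number (#elements of order d)/φ(d).
Cyclic subgroups by order — order 1: 1; order 2: 3.
Total: 4.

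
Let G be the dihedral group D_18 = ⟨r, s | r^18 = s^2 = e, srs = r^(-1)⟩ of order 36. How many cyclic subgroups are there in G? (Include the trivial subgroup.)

24

Group the elements of G by the cyclic subgroup they generate; each cyclic subgroup of order d accounts for φ(d) elements.
Cyclic subgroups by order — order 1: 1; order 2: 19; order 3: 1; order 6: 1; order 9: 1; order 18: 1.
Total: 24.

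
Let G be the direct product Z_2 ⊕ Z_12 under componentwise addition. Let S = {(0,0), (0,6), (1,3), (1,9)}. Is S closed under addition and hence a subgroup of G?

|S| = 4 divides |G| = 24, consistent with Lagrange.
S contains the identity, every element's inverse is in S, and S is closed under +: it is a subgroup.
In fact S = ⟨(1,9)⟩.

Yes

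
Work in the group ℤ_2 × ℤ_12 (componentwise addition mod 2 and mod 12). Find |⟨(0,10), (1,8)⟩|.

|⟨(0,10)⟩| = 6 and |⟨(1,8)⟩| = 6, so |H| is a multiple of lcm(6, 6) = 6 and divides |G| = 24.
Closing under the operation: H = {(0,0), (0,2), (0,4), (0,6), (0,8), (0,10), (1,0), (1,2), (1,4), (1,6), (1,8), (1,10)}, so |H| = 12.

12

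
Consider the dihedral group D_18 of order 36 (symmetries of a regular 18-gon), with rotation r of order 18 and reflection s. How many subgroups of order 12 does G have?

3

|G| = 36 and 12 | 36, so subgroups of order 12 are possible by Lagrange.
The subgroups of order 12 are: {e, r^3, r^6, r^9, r^12, r^15, rs, r^4s, r^7s, r^10s, r^13s, r^16s}; {e, r^3, r^6, r^9, r^12, r^15, r^2s, r^5s, r^8s, r^11s, r^14s, r^17s}; {e, r^3, r^6, r^9, r^12, r^15, s, r^3s, r^6s, r^9s, r^12s, r^15s}.
So G has 3 subgroups of order 12.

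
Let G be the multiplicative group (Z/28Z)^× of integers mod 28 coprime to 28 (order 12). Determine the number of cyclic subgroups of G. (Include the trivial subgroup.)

Each element a generates a cyclic subgroup ⟨a⟩; distinct elements may generate the same one (a cyclic group of order d has φ(d) generators).
Cyclic subgroups by order — order 1: 1; order 2: 3; order 3: 1; order 6: 3.
Total: 8.

8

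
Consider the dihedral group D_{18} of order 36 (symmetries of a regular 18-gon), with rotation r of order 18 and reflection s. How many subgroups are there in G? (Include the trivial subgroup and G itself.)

45

|G| = 36, so by Lagrange every subgroup order divides 36. Divisors: 1, 2, 3, 4, 6, 9, 12, 18, 36.
Subgroups by order — order 1: 1; order 2: 19; order 3: 1; order 4: 9; order 6: 7; order 9: 1; order 12: 3; order 18: 3; order 36: 1.
Total: 1 + 19 + 1 + 9 + 7 + 1 + 3 + 3 + 1 = 45.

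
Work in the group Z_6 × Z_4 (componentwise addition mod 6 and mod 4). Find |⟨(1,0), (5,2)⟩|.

12

|⟨(1,0)⟩| = 6 and |⟨(5,2)⟩| = 6, so |H| is a multiple of lcm(6, 6) = 6 and divides |G| = 24.
Closing under the operation: H = {(0,0), (0,2), (1,0), (1,2), (2,0), (2,2), (3,0), (3,2), (4,0), (4,2), (5,0), (5,2)}, so |H| = 12.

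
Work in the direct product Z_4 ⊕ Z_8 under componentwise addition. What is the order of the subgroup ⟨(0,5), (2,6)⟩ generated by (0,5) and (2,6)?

16

|⟨(0,5)⟩| = 8 and |⟨(2,6)⟩| = 4, so |H| is a multiple of lcm(8, 4) = 8 and divides |G| = 32.
Closing under the operation: H = {(0,0), (0,1), (0,2), (0,3), (0,4), (0,5), (0,6), (0,7), (2,0), (2,1), (2,2), (2,3), (2,4), (2,5), (2,6), (2,7)}, so |H| = 16.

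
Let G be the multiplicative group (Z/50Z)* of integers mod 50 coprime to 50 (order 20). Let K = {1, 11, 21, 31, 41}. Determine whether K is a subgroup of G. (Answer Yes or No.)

|K| = 5 divides |G| = 20, consistent with Lagrange.
K contains the identity, every element's inverse is in K, and K is closed under ·: it is a subgroup.
In fact K = ⟨21⟩.

Yes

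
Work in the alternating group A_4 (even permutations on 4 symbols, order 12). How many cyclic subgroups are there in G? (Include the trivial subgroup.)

8

A cyclic subgroup of order d is generated by each of its φ(d) elements of order d, so the cyclic subgroups of order d number (#elements of order d)/φ(d).
Cyclic subgroups by order — order 1: 1; order 2: 3; order 3: 4.
Total: 8.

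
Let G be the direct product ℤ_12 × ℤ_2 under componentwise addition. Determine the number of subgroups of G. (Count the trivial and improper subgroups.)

|G| = 24, so by Lagrange every subgroup order divides 24. Divisors: 1, 2, 3, 4, 6, 8, 12, 24.
Subgroups by order — order 1: 1; order 2: 3; order 3: 1; order 4: 3; order 6: 3; order 8: 1; order 12: 3; order 24: 1.
Total: 1 + 3 + 1 + 3 + 3 + 1 + 3 + 1 = 16.

16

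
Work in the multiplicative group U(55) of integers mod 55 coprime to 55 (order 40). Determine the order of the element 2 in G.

20

Compute successive powers of 2 mod 55: 2, 4, 8, 16, 32, 9, 18, 36, …; 2^20 ≡ 1 (mod 55).
So |⟨2⟩| = 20.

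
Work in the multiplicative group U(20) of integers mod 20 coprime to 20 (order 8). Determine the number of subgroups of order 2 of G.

3

|G| = 8 and 2 | 8, so subgroups of order 2 are possible by Lagrange.
The subgroups of order 2 are: {1, 11}; {1, 19}; {1, 9}.
So G has 3 subgroups of order 2.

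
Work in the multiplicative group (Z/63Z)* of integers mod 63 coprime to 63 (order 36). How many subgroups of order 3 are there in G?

|G| = 36 and 3 | 36, so subgroups of order 3 are possible by Lagrange.
The subgroups of order 3 are: {1, 4, 16}; {1, 22, 43}; {1, 25, 58}; {1, 37, 46}.
So G has 4 subgroups of order 3.

4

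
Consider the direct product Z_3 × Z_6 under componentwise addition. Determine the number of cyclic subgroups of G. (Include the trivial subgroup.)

10

Each element a generates a cyclic subgroup ⟨a⟩; distinct elements may generate the same one (a cyclic group of order d has φ(d) generators).
Cyclic subgroups by order — order 1: 1; order 2: 1; order 3: 4; order 6: 4.
Total: 10.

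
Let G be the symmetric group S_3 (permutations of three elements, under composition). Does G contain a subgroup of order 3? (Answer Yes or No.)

3 | 6. A subgroup of order 3 is {e, (1 2 3), (1 3 2)}.

Yes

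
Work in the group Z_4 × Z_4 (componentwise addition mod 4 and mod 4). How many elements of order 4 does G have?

An element (a,b) has order lcm(ord(a), ord(b)); count pairs with lcm equal to 4.
Enumerating gives 12 such elements.

12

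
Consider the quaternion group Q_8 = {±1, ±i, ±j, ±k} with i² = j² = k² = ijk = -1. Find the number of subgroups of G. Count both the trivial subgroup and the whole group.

|G| = 8, so by Lagrange every subgroup order divides 8. Divisors: 1, 2, 4, 8.
Subgroups by order — order 1: 1; order 2: 1; order 4: 3; order 8: 1.
Total: 1 + 1 + 3 + 1 = 6.

6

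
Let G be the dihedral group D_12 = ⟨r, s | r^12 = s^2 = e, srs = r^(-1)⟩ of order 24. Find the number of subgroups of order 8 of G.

|G| = 24 and 8 | 24, so subgroups of order 8 are possible by Lagrange.
The subgroups of order 8 are: {e, r^3, r^6, r^9, rs, r^4s, r^7s, r^10s}; {e, r^3, r^6, r^9, r^2s, r^5s, r^8s, r^11s}; {e, r^3, r^6, r^9, s, r^3s, r^6s, r^9s}.
So G has 3 subgroups of order 8.

3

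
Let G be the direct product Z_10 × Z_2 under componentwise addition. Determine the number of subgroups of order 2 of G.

3

|G| = 20 and 2 | 20, so subgroups of order 2 are possible by Lagrange.
The subgroups of order 2 are: {(0,0), (0,1)}; {(0,0), (5,0)}; {(0,0), (5,1)}.
So G has 3 subgroups of order 2.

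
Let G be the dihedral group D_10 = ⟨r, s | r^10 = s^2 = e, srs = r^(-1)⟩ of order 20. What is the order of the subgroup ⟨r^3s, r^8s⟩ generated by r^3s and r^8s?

|⟨r^3s⟩| = 2 and |⟨r^8s⟩| = 2, so |H| is a multiple of lcm(2, 2) = 2 and divides |G| = 20.
Closing under the operation: H = {e, r^5, r^3s, r^8s}, so |H| = 4.

4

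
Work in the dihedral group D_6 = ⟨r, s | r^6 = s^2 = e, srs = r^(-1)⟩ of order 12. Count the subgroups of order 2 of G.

7

|G| = 12 and 2 | 12, so subgroups of order 2 are possible by Lagrange.
The subgroups of order 2 are: {e, r^2s}; {e, r^3}; {e, r^3s}; {e, r^4s}; … (7 in all).
So G has 7 subgroups of order 2.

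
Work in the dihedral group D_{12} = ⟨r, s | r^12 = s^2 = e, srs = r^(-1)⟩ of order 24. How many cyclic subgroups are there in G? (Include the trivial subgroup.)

18

A cyclic subgroup of order d is generated by each of its φ(d) elements of order d, so the cyclic subgroups of order d number (#elements of order d)/φ(d).
Cyclic subgroups by order — order 1: 1; order 2: 13; order 3: 1; order 4: 1; order 6: 1; order 12: 1.
Total: 18.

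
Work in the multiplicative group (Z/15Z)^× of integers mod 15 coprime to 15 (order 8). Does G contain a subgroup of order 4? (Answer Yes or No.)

4 | 8. A subgroup of order 4 is {1, 4, 11, 14}.

Yes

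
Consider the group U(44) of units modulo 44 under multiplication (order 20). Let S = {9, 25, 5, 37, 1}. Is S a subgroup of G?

|S| = 5 divides |G| = 20, consistent with Lagrange.
S contains the identity, every element's inverse is in S, and S is closed under ·: it is a subgroup.
In fact S = ⟨5⟩.

Yes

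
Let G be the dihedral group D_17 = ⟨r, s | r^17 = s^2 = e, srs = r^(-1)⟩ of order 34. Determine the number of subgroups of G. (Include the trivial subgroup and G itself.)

20

|G| = 34, so by Lagrange every subgroup order divides 34. Divisors: 1, 2, 17, 34.
Subgroups by order — order 1: 1; order 2: 17; order 17: 1; order 34: 1.
Total: 1 + 17 + 1 + 1 = 20.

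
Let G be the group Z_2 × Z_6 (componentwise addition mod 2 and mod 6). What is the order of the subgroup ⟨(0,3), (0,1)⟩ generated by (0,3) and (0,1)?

|⟨(0,3)⟩| = 2 and |⟨(0,1)⟩| = 6, so |H| is a multiple of lcm(2, 6) = 6 and divides |G| = 12.
Closing under the operation: H = {(0,0), (0,1), (0,2), (0,3), (0,4), (0,5)}, so |H| = 6.

6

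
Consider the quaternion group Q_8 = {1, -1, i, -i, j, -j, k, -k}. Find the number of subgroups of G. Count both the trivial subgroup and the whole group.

|G| = 8, so by Lagrange every subgroup order divides 8. Divisors: 1, 2, 4, 8.
Subgroups by order — order 1: 1; order 2: 1; order 4: 3; order 8: 1.
Total: 1 + 1 + 3 + 1 = 6.

6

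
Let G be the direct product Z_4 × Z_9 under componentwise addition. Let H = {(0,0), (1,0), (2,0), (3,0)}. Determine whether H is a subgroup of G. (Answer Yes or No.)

Yes

|H| = 4 divides |G| = 36, consistent with Lagrange.
H contains the identity, every element's inverse is in H, and H is closed under +: it is a subgroup.
In fact H = ⟨(1,0)⟩.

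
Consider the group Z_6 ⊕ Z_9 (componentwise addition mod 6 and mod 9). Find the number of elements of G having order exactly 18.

An element (a,b) has order lcm(ord(a), ord(b)); count pairs with lcm equal to 18.
Enumerating gives 18 such elements.

18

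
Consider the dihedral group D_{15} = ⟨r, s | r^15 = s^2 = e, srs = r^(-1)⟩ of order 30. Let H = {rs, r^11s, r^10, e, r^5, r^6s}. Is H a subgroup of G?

Yes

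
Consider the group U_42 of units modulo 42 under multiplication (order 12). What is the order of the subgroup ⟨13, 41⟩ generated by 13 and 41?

4

|⟨13⟩| = 2 and |⟨41⟩| = 2, so |H| is a multiple of lcm(2, 2) = 2 and divides |G| = 12.
Closing under the operation: H = {1, 13, 29, 41}, so |H| = 4.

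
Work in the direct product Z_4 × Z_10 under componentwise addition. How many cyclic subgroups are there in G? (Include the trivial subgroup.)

A cyclic subgroup of order d is generated by each of its φ(d) elements of order d, so the cyclic subgroups of order d number (#elements of order d)/φ(d).
Cyclic subgroups by order — order 1: 1; order 2: 3; order 4: 2; order 5: 1; order 10: 3; order 20: 2.
Total: 12.

12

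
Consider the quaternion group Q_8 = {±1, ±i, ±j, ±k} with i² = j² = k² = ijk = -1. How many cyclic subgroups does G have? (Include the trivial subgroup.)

5

Group the elements of G by the cyclic subgroup they generate; each cyclic subgroup of order d accounts for φ(d) elements.
Cyclic subgroups by order — order 1: 1; order 2: 1; order 4: 3.
Total: 5.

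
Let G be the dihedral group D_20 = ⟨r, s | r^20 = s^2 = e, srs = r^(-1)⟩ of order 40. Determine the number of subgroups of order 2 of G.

|G| = 40 and 2 | 40, so subgroups of order 2 are possible by Lagrange.
The subgroups of order 2 are: {e, r^10}; {e, r^10s}; {e, r^11s}; {e, r^12s}; … (21 in all).
So G has 21 subgroups of order 2.

21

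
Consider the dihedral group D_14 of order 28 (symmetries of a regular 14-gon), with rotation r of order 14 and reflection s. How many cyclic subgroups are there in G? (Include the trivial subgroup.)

Each element a generates a cyclic subgroup ⟨a⟩; distinct elements may generate the same one (a cyclic group of order d has φ(d) generators).
Cyclic subgroups by order — order 1: 1; order 2: 15; order 7: 1; order 14: 1.
Total: 18.

18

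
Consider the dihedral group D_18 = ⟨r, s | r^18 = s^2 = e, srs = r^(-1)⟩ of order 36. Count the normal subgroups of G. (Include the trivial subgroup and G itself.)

9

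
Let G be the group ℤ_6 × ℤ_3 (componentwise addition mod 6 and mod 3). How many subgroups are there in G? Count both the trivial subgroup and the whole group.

12

|G| = 18, so by Lagrange every subgroup order divides 18. Divisors: 1, 2, 3, 6, 9, 18.
Subgroups by order — order 1: 1; order 2: 1; order 3: 4; order 6: 4; order 9: 1; order 18: 1.
Total: 1 + 1 + 4 + 4 + 1 + 1 = 12.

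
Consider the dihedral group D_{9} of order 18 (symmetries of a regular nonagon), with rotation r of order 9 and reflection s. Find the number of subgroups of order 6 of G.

|G| = 18 and 6 | 18, so subgroups of order 6 are possible by Lagrange.
The subgroups of order 6 are: {e, r^3, r^6, r^2s, r^5s, r^8s}; {e, r^3, r^6, s, r^3s, r^6s}; {e, r^3, r^6, rs, r^4s, r^7s}.
So G has 3 subgroups of order 6.

3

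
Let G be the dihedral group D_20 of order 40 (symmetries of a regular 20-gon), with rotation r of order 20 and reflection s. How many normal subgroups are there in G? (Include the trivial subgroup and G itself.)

G has 48 subgroups. Checking conjugation-invariance by order — order 1: 1/1 normal; order 2: 1/21 normal; order 4: 1/11 normal; order 5: 1/1 normal; order 8: 0/5 normal; order 10: 1/5 normal; order 20: 3/3 normal; order 40: 1/1 normal.
Total normal subgroups: 9.

9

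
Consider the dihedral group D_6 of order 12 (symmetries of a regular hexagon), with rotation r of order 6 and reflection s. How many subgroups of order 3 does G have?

|G| = 12 and 3 | 12, so subgroups of order 3 are possible by Lagrange.
The subgroups of order 3 are: {e, r^2, r^4}.
So G has 1 subgroup of order 3.

1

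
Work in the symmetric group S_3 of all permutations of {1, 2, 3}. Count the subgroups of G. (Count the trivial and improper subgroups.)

|G| = 6, so by Lagrange every subgroup order divides 6. Divisors: 1, 2, 3, 6.
Subgroups by order — order 1: 1; order 2: 3; order 3: 1; order 6: 1.
Total: 1 + 3 + 1 + 1 = 6.

6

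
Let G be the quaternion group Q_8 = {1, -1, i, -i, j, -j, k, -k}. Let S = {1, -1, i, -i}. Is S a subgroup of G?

|S| = 4 divides |G| = 8, consistent with Lagrange.
S contains the identity, every element's inverse is in S, and S is closed under ·: it is a subgroup.
In fact S = ⟨-i⟩.

Yes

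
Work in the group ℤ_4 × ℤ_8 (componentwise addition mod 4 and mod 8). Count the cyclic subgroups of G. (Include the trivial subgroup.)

14

Each element a generates a cyclic subgroup ⟨a⟩; distinct elements may generate the same one (a cyclic group of order d has φ(d) generators).
Cyclic subgroups by order — order 1: 1; order 2: 3; order 4: 6; order 8: 4.
Total: 14.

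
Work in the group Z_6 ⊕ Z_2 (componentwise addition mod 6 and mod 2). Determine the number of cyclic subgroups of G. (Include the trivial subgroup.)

8

Each element a generates a cyclic subgroup ⟨a⟩; distinct elements may generate the same one (a cyclic group of order d has φ(d) generators).
Cyclic subgroups by order — order 1: 1; order 2: 3; order 3: 1; order 6: 3.
Total: 8.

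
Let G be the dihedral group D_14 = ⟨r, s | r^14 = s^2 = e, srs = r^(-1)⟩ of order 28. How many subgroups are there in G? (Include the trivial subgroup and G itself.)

28

|G| = 28, so by Lagrange every subgroup order divides 28. Divisors: 1, 2, 4, 7, 14, 28.
Subgroups by order — order 1: 1; order 2: 15; order 4: 7; order 7: 1; order 14: 3; order 28: 1.
Total: 1 + 15 + 7 + 1 + 3 + 1 = 28.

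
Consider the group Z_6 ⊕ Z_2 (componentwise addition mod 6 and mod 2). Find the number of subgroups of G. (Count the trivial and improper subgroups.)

|G| = 12, so by Lagrange every subgroup order divides 12. Divisors: 1, 2, 3, 4, 6, 12.
Subgroups by order — order 1: 1; order 2: 3; order 3: 1; order 4: 1; order 6: 3; order 12: 1.
Total: 1 + 3 + 1 + 1 + 3 + 1 = 10.

10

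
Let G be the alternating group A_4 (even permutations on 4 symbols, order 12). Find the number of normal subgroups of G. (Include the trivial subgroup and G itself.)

G has 10 subgroups. Checking conjugation-invariance by order — order 1: 1/1 normal; order 2: 0/3 normal; order 3: 0/4 normal; order 4: 1/1 normal; order 12: 1/1 normal.
Total normal subgroups: 3.

3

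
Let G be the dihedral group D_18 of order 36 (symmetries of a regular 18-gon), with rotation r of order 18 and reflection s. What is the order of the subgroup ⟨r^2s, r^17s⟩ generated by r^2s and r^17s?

|⟨r^2s⟩| = 2 and |⟨r^17s⟩| = 2, so |H| is a multiple of lcm(2, 2) = 2 and divides |G| = 36.
Closing under the operation: H = {e, r^3, r^6, r^9, r^12, r^15, r^2s, r^5s, r^8s, r^11s, r^14s, r^17s}, so |H| = 12.

12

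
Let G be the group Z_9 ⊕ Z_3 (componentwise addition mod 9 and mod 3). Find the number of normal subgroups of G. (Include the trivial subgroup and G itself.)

10

G is abelian, so every subgroup is normal.
G has 10 subgroups in total, hence 10 normal subgroups.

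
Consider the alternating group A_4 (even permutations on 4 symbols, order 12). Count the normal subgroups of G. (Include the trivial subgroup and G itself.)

3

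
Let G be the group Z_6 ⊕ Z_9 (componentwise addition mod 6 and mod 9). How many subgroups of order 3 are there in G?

|G| = 54 and 3 | 54, so subgroups of order 3 are possible by Lagrange.
The subgroups of order 3 are: {(0,0), (0,3), (0,6)}; {(0,0), (2,0), (4,0)}; {(0,0), (2,3), (4,6)}; {(0,0), (2,6), (4,3)}.
So G has 4 subgroups of order 3.

4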